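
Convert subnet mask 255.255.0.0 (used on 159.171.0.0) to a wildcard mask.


Subnet mask: 255.255.0.0
Wildcard = 255.255.255.255 - subnet mask
255 - 255 = 0
255 - 255 = 0
255 - 0 = 255
255 - 0 = 255
Wildcard: 0.0.255.255


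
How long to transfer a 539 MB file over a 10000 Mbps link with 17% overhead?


Effective throughput = 10000 * (1 - 17/100) = 8300 Mbps
File size in Mb = 539 * 8 = 4312 Mb
Time = 4312 / 8300
Time = 0.5195 seconds


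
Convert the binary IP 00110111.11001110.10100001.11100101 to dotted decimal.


00110111 = 55
11001110 = 206
10100001 = 161
11100101 = 229
IP: 55.206.161.229


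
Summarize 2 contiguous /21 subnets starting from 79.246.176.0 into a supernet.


Original prefix: /21
Number of subnets: 2 = 2^1
New prefix = 21 - 1 = 20
Supernet: 79.246.176.0/20


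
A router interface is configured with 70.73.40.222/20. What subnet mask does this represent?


/20 means 20 network bits, 12 host bits
Binary: 11111111111111111111000000000000
Mask: 255.255.240.0


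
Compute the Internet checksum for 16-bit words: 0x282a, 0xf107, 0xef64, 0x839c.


Sum all words (with carry folding):
+ 0x282a = 0x282a
+ 0xf107 = 0x1932
+ 0xef64 = 0x0897
+ 0x839c = 0x8c33
One's complement: ~0x8c33
Checksum = 0x73cc


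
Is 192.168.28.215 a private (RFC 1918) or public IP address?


RFC 1918 private ranges:
  10.0.0.0/8 (10.0.0.0 - 10.255.255.255)
  172.16.0.0/12 (172.16.0.0 - 172.31.255.255)
  192.168.0.0/16 (192.168.0.0 - 192.168.255.255)
Private (in 192.168.0.0/16)


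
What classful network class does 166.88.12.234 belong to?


First octet: 166
Binary: 10100110
10xxxxxx -> Class B (128-191)
Class B, default mask 255.255.0.0 (/16)


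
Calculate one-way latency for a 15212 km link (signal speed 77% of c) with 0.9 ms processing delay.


Speed = 0.77 * 3e5 km/s = 231000 km/s
Propagation delay = 15212 / 231000 = 0.0659 s = 65.8528 ms
Processing delay = 0.9 ms
Total one-way latency = 66.7528 ms


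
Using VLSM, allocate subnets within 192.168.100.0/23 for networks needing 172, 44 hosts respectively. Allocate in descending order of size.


172 hosts -> /24 (254 usable): 192.168.100.0/24
44 hosts -> /26 (62 usable): 192.168.101.0/26
Allocation: 192.168.100.0/24 (172 hosts, 254 usable); 192.168.101.0/26 (44 hosts, 62 usable)


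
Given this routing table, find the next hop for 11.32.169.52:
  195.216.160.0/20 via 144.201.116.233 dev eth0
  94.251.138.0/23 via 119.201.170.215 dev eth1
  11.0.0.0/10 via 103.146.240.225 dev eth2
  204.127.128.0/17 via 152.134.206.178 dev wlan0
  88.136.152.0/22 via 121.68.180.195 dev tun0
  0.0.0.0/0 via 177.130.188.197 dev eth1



Longest prefix match for 11.32.169.52:
  /20 195.216.160.0: no
  /23 94.251.138.0: no
  /10 11.0.0.0: MATCH
  /17 204.127.128.0: no
  /22 88.136.152.0: no
  /0 0.0.0.0: MATCH
Selected: next-hop 103.146.240.225 via eth2 (matched /10)


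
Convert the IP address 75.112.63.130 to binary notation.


75 = 01001011
112 = 01110000
63 = 00111111
130 = 10000010
Binary: 01001011.01110000.00111111.10000010


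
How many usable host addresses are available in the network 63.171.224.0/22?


Host bits = 32 - 22 = 10
Total addresses = 2^10 = 1024
Usable = total - 2 (network and broadcast)
Usable hosts: 1022


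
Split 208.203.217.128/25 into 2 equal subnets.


New prefix = 25 + 1 = 26
Each subnet has 64 addresses
  208.203.217.128/26
  208.203.217.192/26
Subnets: 208.203.217.128/26, 208.203.217.192/26


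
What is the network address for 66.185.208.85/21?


IP:   01000010.10111001.11010000.01010101
Mask: 11111111.11111111.11111000.00000000
AND operation:
Net:  01000010.10111001.11010000.00000000
Network: 66.185.208.0/21


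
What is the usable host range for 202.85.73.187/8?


Network: 202.0.0.0
Broadcast: 202.255.255.255
First usable = network + 1
Last usable = broadcast - 1
Range: 202.0.0.1 to 202.255.255.254


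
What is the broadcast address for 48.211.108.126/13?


Network: 48.208.0.0/13
Host bits = 19
Set all host bits to 1:
Broadcast: 48.215.255.255


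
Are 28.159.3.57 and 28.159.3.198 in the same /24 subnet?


Mask: 255.255.255.0
28.159.3.57 AND mask = 28.159.3.0
28.159.3.198 AND mask = 28.159.3.0
Yes, same subnet (28.159.3.0)


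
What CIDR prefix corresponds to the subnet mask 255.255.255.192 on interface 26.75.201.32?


Binary: 11111111.11111111.11111111.11000000
Count leading 1s
Prefix: /26


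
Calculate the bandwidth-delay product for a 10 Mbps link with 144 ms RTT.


BDP = bandwidth * RTT
= 10 Mbps * 144 ms
= 10 * 1e6 * 144 / 1000 bits
= 1440000 bits
= 180000 bytes
= 175.7812 KB
BDP = 1440000 bits (180000 bytes)


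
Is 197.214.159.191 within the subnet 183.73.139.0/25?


Subnet network: 183.73.139.0
Test IP AND mask: 197.214.159.128
No, 197.214.159.191 is not in 183.73.139.0/25


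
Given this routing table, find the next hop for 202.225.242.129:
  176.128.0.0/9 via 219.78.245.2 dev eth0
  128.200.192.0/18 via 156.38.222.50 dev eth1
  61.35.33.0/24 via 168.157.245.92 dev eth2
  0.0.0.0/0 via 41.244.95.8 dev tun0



Longest prefix match for 202.225.242.129:
  /9 176.128.0.0: no
  /18 128.200.192.0: no
  /24 61.35.33.0: no
  /0 0.0.0.0: MATCH
Selected: next-hop 41.244.95.8 via tun0 (matched /0)


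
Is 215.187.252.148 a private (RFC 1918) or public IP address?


RFC 1918 private ranges:
  10.0.0.0/8 (10.0.0.0 - 10.255.255.255)
  172.16.0.0/12 (172.16.0.0 - 172.31.255.255)
  192.168.0.0/16 (192.168.0.0 - 192.168.255.255)
Public (not in any RFC 1918 range)


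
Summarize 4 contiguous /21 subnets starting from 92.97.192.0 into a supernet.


Original prefix: /21
Number of subnets: 4 = 2^2
New prefix = 21 - 2 = 19
Supernet: 92.97.192.0/19


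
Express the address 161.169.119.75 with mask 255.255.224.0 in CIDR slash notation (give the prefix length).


Binary: 11111111.11111111.11100000.00000000
Count leading 1s
Prefix: /19


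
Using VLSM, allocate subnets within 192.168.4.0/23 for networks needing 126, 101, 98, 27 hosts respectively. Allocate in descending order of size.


126 hosts -> /25 (126 usable): 192.168.4.0/25
101 hosts -> /25 (126 usable): 192.168.4.128/25
98 hosts -> /25 (126 usable): 192.168.5.0/25
27 hosts -> /27 (30 usable): 192.168.5.128/27
Allocation: 192.168.4.0/25 (126 hosts, 126 usable); 192.168.4.128/25 (101 hosts, 126 usable); 192.168.5.0/25 (98 hosts, 126 usable); 192.168.5.128/27 (27 hosts, 30 usable)


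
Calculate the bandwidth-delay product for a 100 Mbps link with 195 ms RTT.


BDP = bandwidth * RTT
= 100 Mbps * 195 ms
= 100 * 1e6 * 195 / 1000 bits
= 19500000 bits
= 2437500 bytes
= 2380.3711 KB
BDP = 19500000 bits (2437500 bytes)


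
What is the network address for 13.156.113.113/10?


IP:   00001101.10011100.01110001.01110001
Mask: 11111111.11000000.00000000.00000000
AND operation:
Net:  00001101.10000000.00000000.00000000
Network: 13.128.0.0/10


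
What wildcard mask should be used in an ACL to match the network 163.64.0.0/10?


Subnet mask: 255.192.0.0
Wildcard = 255.255.255.255 - subnet mask
255 - 255 = 0
255 - 192 = 63
255 - 0 = 255
255 - 0 = 255
Wildcard: 0.63.255.255


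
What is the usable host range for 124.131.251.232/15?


Network: 124.130.0.0
Broadcast: 124.131.255.255
First usable = network + 1
Last usable = broadcast - 1
Range: 124.130.0.1 to 124.131.255.254


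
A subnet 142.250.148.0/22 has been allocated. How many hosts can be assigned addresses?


Host bits = 32 - 22 = 10
Total addresses = 2^10 = 1024
Usable = total - 2 (network and broadcast)
Usable hosts: 1022


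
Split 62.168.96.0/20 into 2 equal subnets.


New prefix = 20 + 1 = 21
Each subnet has 2048 addresses
  62.168.96.0/21
  62.168.104.0/21
Subnets: 62.168.96.0/21, 62.168.104.0/21


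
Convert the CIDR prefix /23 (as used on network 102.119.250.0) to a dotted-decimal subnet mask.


/23 means 23 network bits, 9 host bits
Binary: 11111111111111111111111000000000
Mask: 255.255.254.0


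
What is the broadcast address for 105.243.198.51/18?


Network: 105.243.192.0/18
Host bits = 14
Set all host bits to 1:
Broadcast: 105.243.255.255


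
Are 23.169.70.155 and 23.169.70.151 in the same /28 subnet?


Mask: 255.255.255.240
23.169.70.155 AND mask = 23.169.70.144
23.169.70.151 AND mask = 23.169.70.144
Yes, same subnet (23.169.70.144)


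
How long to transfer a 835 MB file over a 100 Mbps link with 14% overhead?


Effective throughput = 100 * (1 - 14/100) = 86 Mbps
File size in Mb = 835 * 8 = 6680 Mb
Time = 6680 / 86
Time = 77.6744 seconds


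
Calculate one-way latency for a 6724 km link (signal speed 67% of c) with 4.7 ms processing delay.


Speed = 0.67 * 3e5 km/s = 201000 km/s
Propagation delay = 6724 / 201000 = 0.0335 s = 33.4527 ms
Processing delay = 4.7 ms
Total one-way latency = 38.1527 ms


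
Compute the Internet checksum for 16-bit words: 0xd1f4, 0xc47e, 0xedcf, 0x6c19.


Sum all words (with carry folding):
+ 0xd1f4 = 0xd1f4
+ 0xc47e = 0x9673
+ 0xedcf = 0x8443
+ 0x6c19 = 0xf05c
One's complement: ~0xf05c
Checksum = 0x0fa3


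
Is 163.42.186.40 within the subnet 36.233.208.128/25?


Subnet network: 36.233.208.128
Test IP AND mask: 163.42.186.0
No, 163.42.186.40 is not in 36.233.208.128/25


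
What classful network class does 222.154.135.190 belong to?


First octet: 222
Binary: 11011110
110xxxxx -> Class C (192-223)
Class C, default mask 255.255.255.0 (/24)


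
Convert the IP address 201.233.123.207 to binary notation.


201 = 11001001
233 = 11101001
123 = 01111011
207 = 11001111
Binary: 11001001.11101001.01111011.11001111


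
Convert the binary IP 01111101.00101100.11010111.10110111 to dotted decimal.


01111101 = 125
00101100 = 44
11010111 = 215
10110111 = 183
IP: 125.44.215.183


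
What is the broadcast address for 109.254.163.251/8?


Network: 109.0.0.0/8
Host bits = 24
Set all host bits to 1:
Broadcast: 109.255.255.255


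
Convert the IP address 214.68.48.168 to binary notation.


214 = 11010110
68 = 01000100
48 = 00110000
168 = 10101000
Binary: 11010110.01000100.00110000.10101000


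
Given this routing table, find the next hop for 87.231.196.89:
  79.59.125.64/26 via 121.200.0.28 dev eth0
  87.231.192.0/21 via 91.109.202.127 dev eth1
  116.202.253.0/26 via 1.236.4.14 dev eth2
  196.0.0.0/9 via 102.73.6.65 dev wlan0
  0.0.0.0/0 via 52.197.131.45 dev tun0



Longest prefix match for 87.231.196.89:
  /26 79.59.125.64: no
  /21 87.231.192.0: MATCH
  /26 116.202.253.0: no
  /9 196.0.0.0: no
  /0 0.0.0.0: MATCH
Selected: next-hop 91.109.202.127 via eth1 (matched /21)


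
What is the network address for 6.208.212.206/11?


IP:   00000110.11010000.11010100.11001110
Mask: 11111111.11100000.00000000.00000000
AND operation:
Net:  00000110.11000000.00000000.00000000
Network: 6.192.0.0/11


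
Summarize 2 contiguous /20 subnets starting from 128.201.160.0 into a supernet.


Original prefix: /20
Number of subnets: 2 = 2^1
New prefix = 20 - 1 = 19
Supernet: 128.201.160.0/19


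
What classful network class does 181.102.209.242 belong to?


First octet: 181
Binary: 10110101
10xxxxxx -> Class B (128-191)
Class B, default mask 255.255.0.0 (/16)


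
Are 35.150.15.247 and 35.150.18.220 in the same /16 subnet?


Mask: 255.255.0.0
35.150.15.247 AND mask = 35.150.0.0
35.150.18.220 AND mask = 35.150.0.0
Yes, same subnet (35.150.0.0)


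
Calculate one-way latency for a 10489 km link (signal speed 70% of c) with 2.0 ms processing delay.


Speed = 0.7 * 3e5 km/s = 210000 km/s
Propagation delay = 10489 / 210000 = 0.0499 s = 49.9476 ms
Processing delay = 2.0 ms
Total one-way latency = 51.9476 ms


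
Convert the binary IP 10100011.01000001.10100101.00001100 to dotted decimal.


10100011 = 163
01000001 = 65
10100101 = 165
00001100 = 12
IP: 163.65.165.12


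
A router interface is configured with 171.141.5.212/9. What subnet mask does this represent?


/9 means 9 network bits, 23 host bits
Binary: 11111111100000000000000000000000
Mask: 255.128.0.0


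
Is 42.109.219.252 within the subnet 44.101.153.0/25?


Subnet network: 44.101.153.0
Test IP AND mask: 42.109.219.128
No, 42.109.219.252 is not in 44.101.153.0/25


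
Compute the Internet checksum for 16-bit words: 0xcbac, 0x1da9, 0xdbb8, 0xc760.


Sum all words (with carry folding):
+ 0xcbac = 0xcbac
+ 0x1da9 = 0xe955
+ 0xdbb8 = 0xc50e
+ 0xc760 = 0x8c6f
One's complement: ~0x8c6f
Checksum = 0x7390


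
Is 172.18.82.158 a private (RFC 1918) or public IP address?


RFC 1918 private ranges:
  10.0.0.0/8 (10.0.0.0 - 10.255.255.255)
  172.16.0.0/12 (172.16.0.0 - 172.31.255.255)
  192.168.0.0/16 (192.168.0.0 - 192.168.255.255)
Private (in 172.16.0.0/12)


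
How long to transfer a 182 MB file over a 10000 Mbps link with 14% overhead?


Effective throughput = 10000 * (1 - 14/100) = 8600 Mbps
File size in Mb = 182 * 8 = 1456 Mb
Time = 1456 / 8600
Time = 0.1693 seconds


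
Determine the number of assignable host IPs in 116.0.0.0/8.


Host bits = 32 - 8 = 24
Total addresses = 2^24 = 16777216
Usable = total - 2 (network and broadcast)
Usable hosts: 16777214


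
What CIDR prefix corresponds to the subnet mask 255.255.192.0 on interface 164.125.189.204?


Binary: 11111111.11111111.11000000.00000000
Count leading 1s
Prefix: /18


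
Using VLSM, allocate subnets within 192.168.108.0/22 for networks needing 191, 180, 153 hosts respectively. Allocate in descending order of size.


191 hosts -> /24 (254 usable): 192.168.108.0/24
180 hosts -> /24 (254 usable): 192.168.109.0/24
153 hosts -> /24 (254 usable): 192.168.110.0/24
Allocation: 192.168.108.0/24 (191 hosts, 254 usable); 192.168.109.0/24 (180 hosts, 254 usable); 192.168.110.0/24 (153 hosts, 254 usable)


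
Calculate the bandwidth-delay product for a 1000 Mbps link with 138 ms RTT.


BDP = bandwidth * RTT
= 1000 Mbps * 138 ms
= 1000 * 1e6 * 138 / 1000 bits
= 138000000 bits
= 17250000 bytes
= 16845.7031 KB
BDP = 138000000 bits (17250000 bytes)


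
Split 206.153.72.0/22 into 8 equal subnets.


New prefix = 22 + 3 = 25
Each subnet has 128 addresses
  206.153.72.0/25
  206.153.72.128/25
  206.153.73.0/25
  206.153.73.128/25
  206.153.74.0/25
  206.153.74.128/25
  206.153.75.0/25
  206.153.75.128/25
Subnets: 206.153.72.0/25, 206.153.72.128/25, 206.153.73.0/25, 206.153.73.128/25, 206.153.74.0/25, 206.153.74.128/25, 206.153.75.0/25, 206.153.75.128/25


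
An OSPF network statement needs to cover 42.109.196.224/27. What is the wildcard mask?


Subnet mask: 255.255.255.224
Wildcard = 255.255.255.255 - subnet mask
255 - 255 = 0
255 - 255 = 0
255 - 255 = 0
255 - 224 = 31
Wildcard: 0.0.0.31


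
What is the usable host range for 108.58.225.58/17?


Network: 108.58.128.0
Broadcast: 108.58.255.255
First usable = network + 1
Last usable = broadcast - 1
Range: 108.58.128.1 to 108.58.255.254


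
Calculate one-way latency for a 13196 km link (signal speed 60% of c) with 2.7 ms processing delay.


Speed = 0.6 * 3e5 km/s = 180000 km/s
Propagation delay = 13196 / 180000 = 0.0733 s = 73.3111 ms
Processing delay = 2.7 ms
Total one-way latency = 76.0111 ms


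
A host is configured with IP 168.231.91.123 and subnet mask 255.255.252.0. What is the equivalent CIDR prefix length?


Binary: 11111111.11111111.11111100.00000000
Count leading 1s
Prefix: /22


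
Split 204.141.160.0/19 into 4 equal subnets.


New prefix = 19 + 2 = 21
Each subnet has 2048 addresses
  204.141.160.0/21
  204.141.168.0/21
  204.141.176.0/21
  204.141.184.0/21
Subnets: 204.141.160.0/21, 204.141.168.0/21, 204.141.176.0/21, 204.141.184.0/21


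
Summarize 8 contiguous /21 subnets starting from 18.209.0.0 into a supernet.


Original prefix: /21
Number of subnets: 8 = 2^3
New prefix = 21 - 3 = 18
Supernet: 18.209.0.0/18


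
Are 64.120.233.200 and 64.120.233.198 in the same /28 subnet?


Mask: 255.255.255.240
64.120.233.200 AND mask = 64.120.233.192
64.120.233.198 AND mask = 64.120.233.192
Yes, same subnet (64.120.233.192)


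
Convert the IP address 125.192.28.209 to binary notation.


125 = 01111101
192 = 11000000
28 = 00011100
209 = 11010001
Binary: 01111101.11000000.00011100.11010001


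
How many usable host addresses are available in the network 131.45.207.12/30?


Host bits = 32 - 30 = 2
Total addresses = 2^2 = 4
Usable = total - 2 (network and broadcast)
Usable hosts: 2


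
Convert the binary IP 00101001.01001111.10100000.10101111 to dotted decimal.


00101001 = 41
01001111 = 79
10100000 = 160
10101111 = 175
IP: 41.79.160.175


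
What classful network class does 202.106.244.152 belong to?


First octet: 202
Binary: 11001010
110xxxxx -> Class C (192-223)
Class C, default mask 255.255.255.0 (/24)


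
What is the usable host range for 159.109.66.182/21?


Network: 159.109.64.0
Broadcast: 159.109.71.255
First usable = network + 1
Last usable = broadcast - 1
Range: 159.109.64.1 to 159.109.71.254


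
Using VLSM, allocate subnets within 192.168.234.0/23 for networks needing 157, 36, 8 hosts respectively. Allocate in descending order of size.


157 hosts -> /24 (254 usable): 192.168.234.0/24
36 hosts -> /26 (62 usable): 192.168.235.0/26
8 hosts -> /28 (14 usable): 192.168.235.64/28
Allocation: 192.168.234.0/24 (157 hosts, 254 usable); 192.168.235.0/26 (36 hosts, 62 usable); 192.168.235.64/28 (8 hosts, 14 usable)


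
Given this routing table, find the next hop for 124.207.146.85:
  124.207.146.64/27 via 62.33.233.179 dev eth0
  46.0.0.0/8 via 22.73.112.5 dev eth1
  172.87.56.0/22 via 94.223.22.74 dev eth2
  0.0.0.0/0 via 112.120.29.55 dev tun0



Longest prefix match for 124.207.146.85:
  /27 124.207.146.64: MATCH
  /8 46.0.0.0: no
  /22 172.87.56.0: no
  /0 0.0.0.0: MATCH
Selected: next-hop 62.33.233.179 via eth0 (matched /27)


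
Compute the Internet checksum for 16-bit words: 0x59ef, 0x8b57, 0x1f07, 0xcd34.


Sum all words (with carry folding):
+ 0x59ef = 0x59ef
+ 0x8b57 = 0xe546
+ 0x1f07 = 0x044e
+ 0xcd34 = 0xd182
One's complement: ~0xd182
Checksum = 0x2e7d


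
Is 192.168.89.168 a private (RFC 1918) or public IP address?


RFC 1918 private ranges:
  10.0.0.0/8 (10.0.0.0 - 10.255.255.255)
  172.16.0.0/12 (172.16.0.0 - 172.31.255.255)
  192.168.0.0/16 (192.168.0.0 - 192.168.255.255)
Private (in 192.168.0.0/16)


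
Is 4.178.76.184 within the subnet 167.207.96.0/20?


Subnet network: 167.207.96.0
Test IP AND mask: 4.178.64.0
No, 4.178.76.184 is not in 167.207.96.0/20


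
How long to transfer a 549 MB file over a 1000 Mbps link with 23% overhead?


Effective throughput = 1000 * (1 - 23/100) = 770 Mbps
File size in Mb = 549 * 8 = 4392 Mb
Time = 4392 / 770
Time = 5.7039 seconds


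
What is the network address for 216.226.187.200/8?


IP:   11011000.11100010.10111011.11001000
Mask: 11111111.00000000.00000000.00000000
AND operation:
Net:  11011000.00000000.00000000.00000000
Network: 216.0.0.0/8


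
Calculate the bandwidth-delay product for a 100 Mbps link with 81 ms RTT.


BDP = bandwidth * RTT
= 100 Mbps * 81 ms
= 100 * 1e6 * 81 / 1000 bits
= 8100000 bits
= 1012500 bytes
= 988.7695 KB
BDP = 8100000 bits (1012500 bytes)


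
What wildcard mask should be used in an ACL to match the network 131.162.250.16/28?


Subnet mask: 255.255.255.240
Wildcard = 255.255.255.255 - subnet mask
255 - 255 = 0
255 - 255 = 0
255 - 255 = 0
255 - 240 = 15
Wildcard: 0.0.0.15


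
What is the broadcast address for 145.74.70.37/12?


Network: 145.64.0.0/12
Host bits = 20
Set all host bits to 1:
Broadcast: 145.79.255.255


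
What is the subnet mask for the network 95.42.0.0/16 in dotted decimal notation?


/16 means 16 network bits, 16 host bits
Binary: 11111111111111110000000000000000
Mask: 255.255.0.0


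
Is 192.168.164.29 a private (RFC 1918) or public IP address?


RFC 1918 private ranges:
  10.0.0.0/8 (10.0.0.0 - 10.255.255.255)
  172.16.0.0/12 (172.16.0.0 - 172.31.255.255)
  192.168.0.0/16 (192.168.0.0 - 192.168.255.255)
Private (in 192.168.0.0/16)


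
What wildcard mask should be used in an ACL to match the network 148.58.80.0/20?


Subnet mask: 255.255.240.0
Wildcard = 255.255.255.255 - subnet mask
255 - 255 = 0
255 - 255 = 0
255 - 240 = 15
255 - 0 = 255
Wildcard: 0.0.15.255


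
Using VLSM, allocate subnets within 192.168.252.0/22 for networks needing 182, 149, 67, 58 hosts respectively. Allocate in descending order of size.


182 hosts -> /24 (254 usable): 192.168.252.0/24
149 hosts -> /24 (254 usable): 192.168.253.0/24
67 hosts -> /25 (126 usable): 192.168.254.0/25
58 hosts -> /26 (62 usable): 192.168.254.128/26
Allocation: 192.168.252.0/24 (182 hosts, 254 usable); 192.168.253.0/24 (149 hosts, 254 usable); 192.168.254.0/25 (67 hosts, 126 usable); 192.168.254.128/26 (58 hosts, 62 usable)


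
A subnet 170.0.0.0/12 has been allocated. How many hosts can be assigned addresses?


Host bits = 32 - 12 = 20
Total addresses = 2^20 = 1048576
Usable = total - 2 (network and broadcast)
Usable hosts: 1048574


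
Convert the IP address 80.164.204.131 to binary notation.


80 = 01010000
164 = 10100100
204 = 11001100
131 = 10000011
Binary: 01010000.10100100.11001100.10000011


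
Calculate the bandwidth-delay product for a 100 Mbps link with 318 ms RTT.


BDP = bandwidth * RTT
= 100 Mbps * 318 ms
= 100 * 1e6 * 318 / 1000 bits
= 31800000 bits
= 3975000 bytes
= 3881.8359 KB
BDP = 31800000 bits (3975000 bytes)


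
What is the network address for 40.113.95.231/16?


IP:   00101000.01110001.01011111.11100111
Mask: 11111111.11111111.00000000.00000000
AND operation:
Net:  00101000.01110001.00000000.00000000
Network: 40.113.0.0/16


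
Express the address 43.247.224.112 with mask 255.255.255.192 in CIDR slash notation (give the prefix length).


Binary: 11111111.11111111.11111111.11000000
Count leading 1s
Prefix: /26


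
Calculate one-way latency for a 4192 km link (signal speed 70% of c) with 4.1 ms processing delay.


Speed = 0.7 * 3e5 km/s = 210000 km/s
Propagation delay = 4192 / 210000 = 0.02 s = 19.9619 ms
Processing delay = 4.1 ms
Total one-way latency = 24.0619 ms


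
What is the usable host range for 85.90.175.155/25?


Network: 85.90.175.128
Broadcast: 85.90.175.255
First usable = network + 1
Last usable = broadcast - 1
Range: 85.90.175.129 to 85.90.175.254


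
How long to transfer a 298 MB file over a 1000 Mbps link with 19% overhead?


Effective throughput = 1000 * (1 - 19/100) = 810 Mbps
File size in Mb = 298 * 8 = 2384 Mb
Time = 2384 / 810
Time = 2.9432 seconds


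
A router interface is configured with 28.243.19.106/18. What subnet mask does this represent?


/18 means 18 network bits, 14 host bits
Binary: 11111111111111111100000000000000
Mask: 255.255.192.0


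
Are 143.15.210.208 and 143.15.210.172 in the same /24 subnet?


Mask: 255.255.255.0
143.15.210.208 AND mask = 143.15.210.0
143.15.210.172 AND mask = 143.15.210.0
Yes, same subnet (143.15.210.0)


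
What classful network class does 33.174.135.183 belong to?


First octet: 33
Binary: 00100001
0xxxxxxx -> Class A (1-126)
Class A, default mask 255.0.0.0 (/8)


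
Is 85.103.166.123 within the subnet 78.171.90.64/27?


Subnet network: 78.171.90.64
Test IP AND mask: 85.103.166.96
No, 85.103.166.123 is not in 78.171.90.64/27


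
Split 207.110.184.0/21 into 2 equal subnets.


New prefix = 21 + 1 = 22
Each subnet has 1024 addresses
  207.110.184.0/22
  207.110.188.0/22
Subnets: 207.110.184.0/22, 207.110.188.0/22


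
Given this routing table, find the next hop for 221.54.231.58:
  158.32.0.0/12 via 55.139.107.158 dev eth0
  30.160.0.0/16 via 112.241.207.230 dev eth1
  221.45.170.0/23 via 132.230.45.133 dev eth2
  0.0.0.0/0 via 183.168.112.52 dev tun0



Longest prefix match for 221.54.231.58:
  /12 158.32.0.0: no
  /16 30.160.0.0: no
  /23 221.45.170.0: no
  /0 0.0.0.0: MATCH
Selected: next-hop 183.168.112.52 via tun0 (matched /0)


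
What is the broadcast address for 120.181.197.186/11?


Network: 120.160.0.0/11
Host bits = 21
Set all host bits to 1:
Broadcast: 120.191.255.255


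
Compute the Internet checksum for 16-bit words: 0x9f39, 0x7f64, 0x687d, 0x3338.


Sum all words (with carry folding):
+ 0x9f39 = 0x9f39
+ 0x7f64 = 0x1e9e
+ 0x687d = 0x871b
+ 0x3338 = 0xba53
One's complement: ~0xba53
Checksum = 0x45ac


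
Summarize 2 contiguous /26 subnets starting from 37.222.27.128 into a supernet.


Original prefix: /26
Number of subnets: 2 = 2^1
New prefix = 26 - 1 = 25
Supernet: 37.222.27.128/25


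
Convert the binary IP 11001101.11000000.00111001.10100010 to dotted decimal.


11001101 = 205
11000000 = 192
00111001 = 57
10100010 = 162
IP: 205.192.57.162


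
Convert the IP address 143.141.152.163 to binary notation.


143 = 10001111
141 = 10001101
152 = 10011000
163 = 10100011
Binary: 10001111.10001101.10011000.10100011


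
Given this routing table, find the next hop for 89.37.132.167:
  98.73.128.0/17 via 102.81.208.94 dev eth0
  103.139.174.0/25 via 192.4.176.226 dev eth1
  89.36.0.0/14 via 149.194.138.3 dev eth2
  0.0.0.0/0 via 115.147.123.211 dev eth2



Longest prefix match for 89.37.132.167:
  /17 98.73.128.0: no
  /25 103.139.174.0: no
  /14 89.36.0.0: MATCH
  /0 0.0.0.0: MATCH
Selected: next-hop 149.194.138.3 via eth2 (matched /14)


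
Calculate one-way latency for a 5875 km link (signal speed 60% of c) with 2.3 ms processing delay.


Speed = 0.6 * 3e5 km/s = 180000 km/s
Propagation delay = 5875 / 180000 = 0.0326 s = 32.6389 ms
Processing delay = 2.3 ms
Total one-way latency = 34.9389 ms


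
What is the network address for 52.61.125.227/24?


IP:   00110100.00111101.01111101.11100011
Mask: 11111111.11111111.11111111.00000000
AND operation:
Net:  00110100.00111101.01111101.00000000
Network: 52.61.125.0/24


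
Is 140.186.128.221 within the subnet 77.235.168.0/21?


Subnet network: 77.235.168.0
Test IP AND mask: 140.186.128.0
No, 140.186.128.221 is not in 77.235.168.0/21


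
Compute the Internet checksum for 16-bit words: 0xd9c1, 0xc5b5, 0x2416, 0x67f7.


Sum all words (with carry folding):
+ 0xd9c1 = 0xd9c1
+ 0xc5b5 = 0x9f77
+ 0x2416 = 0xc38d
+ 0x67f7 = 0x2b85
One's complement: ~0x2b85
Checksum = 0xd47a


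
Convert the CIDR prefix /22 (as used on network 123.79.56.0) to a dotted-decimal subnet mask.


/22 means 22 network bits, 10 host bits
Binary: 11111111111111111111110000000000
Mask: 255.255.252.0


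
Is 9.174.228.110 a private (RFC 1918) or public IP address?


RFC 1918 private ranges:
  10.0.0.0/8 (10.0.0.0 - 10.255.255.255)
  172.16.0.0/12 (172.16.0.0 - 172.31.255.255)
  192.168.0.0/16 (192.168.0.0 - 192.168.255.255)
Public (not in any RFC 1918 range)


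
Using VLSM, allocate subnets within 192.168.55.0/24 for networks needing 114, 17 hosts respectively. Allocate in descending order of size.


114 hosts -> /25 (126 usable): 192.168.55.0/25
17 hosts -> /27 (30 usable): 192.168.55.128/27
Allocation: 192.168.55.0/25 (114 hosts, 126 usable); 192.168.55.128/27 (17 hosts, 30 usable)


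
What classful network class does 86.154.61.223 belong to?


First octet: 86
Binary: 01010110
0xxxxxxx -> Class A (1-126)
Class A, default mask 255.0.0.0 (/8)


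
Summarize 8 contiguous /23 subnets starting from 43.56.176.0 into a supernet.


Original prefix: /23
Number of subnets: 8 = 2^3
New prefix = 23 - 3 = 20
Supernet: 43.56.176.0/20


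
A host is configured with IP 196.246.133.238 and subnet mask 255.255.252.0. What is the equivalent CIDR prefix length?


Binary: 11111111.11111111.11111100.00000000
Count leading 1s
Prefix: /22


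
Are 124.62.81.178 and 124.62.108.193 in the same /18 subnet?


Mask: 255.255.192.0
124.62.81.178 AND mask = 124.62.64.0
124.62.108.193 AND mask = 124.62.64.0
Yes, same subnet (124.62.64.0)


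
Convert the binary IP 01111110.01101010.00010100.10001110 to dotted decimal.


01111110 = 126
01101010 = 106
00010100 = 20
10001110 = 142
IP: 126.106.20.142


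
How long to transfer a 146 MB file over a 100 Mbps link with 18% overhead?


Effective throughput = 100 * (1 - 18/100) = 82 Mbps
File size in Mb = 146 * 8 = 1168 Mb
Time = 1168 / 82
Time = 14.2439 seconds


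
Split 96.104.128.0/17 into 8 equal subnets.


New prefix = 17 + 3 = 20
Each subnet has 4096 addresses
  96.104.128.0/20
  96.104.144.0/20
  96.104.160.0/20
  96.104.176.0/20
  96.104.192.0/20
  96.104.208.0/20
  96.104.224.0/20
  96.104.240.0/20
Subnets: 96.104.128.0/20, 96.104.144.0/20, 96.104.160.0/20, 96.104.176.0/20, 96.104.192.0/20, 96.104.208.0/20, 96.104.224.0/20, 96.104.240.0/20


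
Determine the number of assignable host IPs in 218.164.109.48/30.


Host bits = 32 - 30 = 2
Total addresses = 2^2 = 4
Usable = total - 2 (network and broadcast)
Usable hosts: 2


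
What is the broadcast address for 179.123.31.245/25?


Network: 179.123.31.128/25
Host bits = 7
Set all host bits to 1:
Broadcast: 179.123.31.255


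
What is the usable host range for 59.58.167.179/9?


Network: 59.0.0.0
Broadcast: 59.127.255.255
First usable = network + 1
Last usable = broadcast - 1
Range: 59.0.0.1 to 59.127.255.254


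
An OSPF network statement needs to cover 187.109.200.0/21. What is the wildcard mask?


Subnet mask: 255.255.248.0
Wildcard = 255.255.255.255 - subnet mask
255 - 255 = 0
255 - 255 = 0
255 - 248 = 7
255 - 0 = 255
Wildcard: 0.0.7.255


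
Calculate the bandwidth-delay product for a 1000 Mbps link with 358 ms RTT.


BDP = bandwidth * RTT
= 1000 Mbps * 358 ms
= 1000 * 1e6 * 358 / 1000 bits
= 358000000 bits
= 44750000 bytes
= 43701.1719 KB
BDP = 358000000 bits (44750000 bytes)


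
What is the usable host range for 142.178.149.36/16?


Network: 142.178.0.0
Broadcast: 142.178.255.255
First usable = network + 1
Last usable = broadcast - 1
Range: 142.178.0.1 to 142.178.255.254


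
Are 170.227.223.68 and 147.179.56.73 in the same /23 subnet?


Mask: 255.255.254.0
170.227.223.68 AND mask = 170.227.222.0
147.179.56.73 AND mask = 147.179.56.0
No, different subnets (170.227.222.0 vs 147.179.56.0)


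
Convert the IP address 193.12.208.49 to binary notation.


193 = 11000001
12 = 00001100
208 = 11010000
49 = 00110001
Binary: 11000001.00001100.11010000.00110001


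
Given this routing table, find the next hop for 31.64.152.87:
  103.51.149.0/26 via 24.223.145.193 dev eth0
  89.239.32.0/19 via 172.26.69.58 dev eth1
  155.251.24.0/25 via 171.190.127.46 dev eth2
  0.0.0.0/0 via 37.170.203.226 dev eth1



Longest prefix match for 31.64.152.87:
  /26 103.51.149.0: no
  /19 89.239.32.0: no
  /25 155.251.24.0: no
  /0 0.0.0.0: MATCH
Selected: next-hop 37.170.203.226 via eth1 (matched /0)


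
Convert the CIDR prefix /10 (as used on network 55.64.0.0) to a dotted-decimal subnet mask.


/10 means 10 network bits, 22 host bits
Binary: 11111111110000000000000000000000
Mask: 255.192.0.0


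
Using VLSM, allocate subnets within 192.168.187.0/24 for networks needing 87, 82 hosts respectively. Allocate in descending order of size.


87 hosts -> /25 (126 usable): 192.168.187.0/25
82 hosts -> /25 (126 usable): 192.168.187.128/25
Allocation: 192.168.187.0/25 (87 hosts, 126 usable); 192.168.187.128/25 (82 hosts, 126 usable)


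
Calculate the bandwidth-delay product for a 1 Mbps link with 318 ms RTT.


BDP = bandwidth * RTT
= 1 Mbps * 318 ms
= 1 * 1e6 * 318 / 1000 bits
= 318000 bits
= 39750 bytes
= 38.8184 KB
BDP = 318000 bits (39750 bytes)


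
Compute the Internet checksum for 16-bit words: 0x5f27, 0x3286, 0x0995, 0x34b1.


Sum all words (with carry folding):
+ 0x5f27 = 0x5f27
+ 0x3286 = 0x91ad
+ 0x0995 = 0x9b42
+ 0x34b1 = 0xcff3
One's complement: ~0xcff3
Checksum = 0x300c


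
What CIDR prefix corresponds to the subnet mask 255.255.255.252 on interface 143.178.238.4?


Binary: 11111111.11111111.11111111.11111100
Count leading 1s
Prefix: /30


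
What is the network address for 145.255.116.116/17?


IP:   10010001.11111111.01110100.01110100
Mask: 11111111.11111111.10000000.00000000
AND operation:
Net:  10010001.11111111.00000000.00000000
Network: 145.255.0.0/17


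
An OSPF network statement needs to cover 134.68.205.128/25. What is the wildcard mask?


Subnet mask: 255.255.255.128
Wildcard = 255.255.255.255 - subnet mask
255 - 255 = 0
255 - 255 = 0
255 - 255 = 0
255 - 128 = 127
Wildcard: 0.0.0.127


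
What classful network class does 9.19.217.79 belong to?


First octet: 9
Binary: 00001001
0xxxxxxx -> Class A (1-126)
Class A, default mask 255.0.0.0 (/8)


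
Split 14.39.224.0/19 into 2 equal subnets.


New prefix = 19 + 1 = 20
Each subnet has 4096 addresses
  14.39.224.0/20
  14.39.240.0/20
Subnets: 14.39.224.0/20, 14.39.240.0/20


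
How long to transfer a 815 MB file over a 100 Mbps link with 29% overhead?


Effective throughput = 100 * (1 - 29/100) = 71 Mbps
File size in Mb = 815 * 8 = 6520 Mb
Time = 6520 / 71
Time = 91.831 seconds


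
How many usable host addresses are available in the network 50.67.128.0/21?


Host bits = 32 - 21 = 11
Total addresses = 2^11 = 2048
Usable = total - 2 (network and broadcast)
Usable hosts: 2046


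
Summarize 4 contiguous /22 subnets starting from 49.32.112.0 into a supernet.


Original prefix: /22
Number of subnets: 4 = 2^2
New prefix = 22 - 2 = 20
Supernet: 49.32.112.0/20


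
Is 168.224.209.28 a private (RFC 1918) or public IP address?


RFC 1918 private ranges:
  10.0.0.0/8 (10.0.0.0 - 10.255.255.255)
  172.16.0.0/12 (172.16.0.0 - 172.31.255.255)
  192.168.0.0/16 (192.168.0.0 - 192.168.255.255)
Public (not in any RFC 1918 range)


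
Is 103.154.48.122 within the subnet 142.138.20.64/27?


Subnet network: 142.138.20.64
Test IP AND mask: 103.154.48.96
No, 103.154.48.122 is not in 142.138.20.64/27


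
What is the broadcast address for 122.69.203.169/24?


Network: 122.69.203.0/24
Host bits = 8
Set all host bits to 1:
Broadcast: 122.69.203.255


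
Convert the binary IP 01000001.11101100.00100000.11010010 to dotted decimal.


01000001 = 65
11101100 = 236
00100000 = 32
11010010 = 210
IP: 65.236.32.210


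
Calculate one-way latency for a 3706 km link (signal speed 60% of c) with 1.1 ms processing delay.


Speed = 0.6 * 3e5 km/s = 180000 km/s
Propagation delay = 3706 / 180000 = 0.0206 s = 20.5889 ms
Processing delay = 1.1 ms
Total one-way latency = 21.6889 ms


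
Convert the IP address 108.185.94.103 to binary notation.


108 = 01101100
185 = 10111001
94 = 01011110
103 = 01100111
Binary: 01101100.10111001.01011110.01100111


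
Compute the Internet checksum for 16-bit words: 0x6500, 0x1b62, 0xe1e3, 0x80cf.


Sum all words (with carry folding):
+ 0x6500 = 0x6500
+ 0x1b62 = 0x8062
+ 0xe1e3 = 0x6246
+ 0x80cf = 0xe315
One's complement: ~0xe315
Checksum = 0x1cea


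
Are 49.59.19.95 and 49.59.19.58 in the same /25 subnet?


Mask: 255.255.255.128
49.59.19.95 AND mask = 49.59.19.0
49.59.19.58 AND mask = 49.59.19.0
Yes, same subnet (49.59.19.0)


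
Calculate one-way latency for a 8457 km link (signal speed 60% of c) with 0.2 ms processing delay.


Speed = 0.6 * 3e5 km/s = 180000 km/s
Propagation delay = 8457 / 180000 = 0.047 s = 46.9833 ms
Processing delay = 0.2 ms
Total one-way latency = 47.1833 ms


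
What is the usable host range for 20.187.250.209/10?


Network: 20.128.0.0
Broadcast: 20.191.255.255
First usable = network + 1
Last usable = broadcast - 1
Range: 20.128.0.1 to 20.191.255.254


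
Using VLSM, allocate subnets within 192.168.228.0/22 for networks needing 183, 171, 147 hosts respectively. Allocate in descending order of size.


183 hosts -> /24 (254 usable): 192.168.228.0/24
171 hosts -> /24 (254 usable): 192.168.229.0/24
147 hosts -> /24 (254 usable): 192.168.230.0/24
Allocation: 192.168.228.0/24 (183 hosts, 254 usable); 192.168.229.0/24 (171 hosts, 254 usable); 192.168.230.0/24 (147 hosts, 254 usable)


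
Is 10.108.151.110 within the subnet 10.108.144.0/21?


Subnet network: 10.108.144.0
Test IP AND mask: 10.108.144.0
Yes, 10.108.151.110 is in 10.108.144.0/21


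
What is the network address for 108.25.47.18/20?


IP:   01101100.00011001.00101111.00010010
Mask: 11111111.11111111.11110000.00000000
AND operation:
Net:  01101100.00011001.00100000.00000000
Network: 108.25.32.0/20


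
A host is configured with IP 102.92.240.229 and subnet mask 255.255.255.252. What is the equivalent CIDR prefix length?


Binary: 11111111.11111111.11111111.11111100
Count leading 1s
Prefix: /30


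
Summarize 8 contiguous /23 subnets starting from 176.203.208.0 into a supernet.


Original prefix: /23
Number of subnets: 8 = 2^3
New prefix = 23 - 3 = 20
Supernet: 176.203.208.0/20


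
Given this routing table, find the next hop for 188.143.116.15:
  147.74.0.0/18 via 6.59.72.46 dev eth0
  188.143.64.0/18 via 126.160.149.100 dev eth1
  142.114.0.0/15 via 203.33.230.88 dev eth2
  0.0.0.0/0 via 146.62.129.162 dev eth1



Longest prefix match for 188.143.116.15:
  /18 147.74.0.0: no
  /18 188.143.64.0: MATCH
  /15 142.114.0.0: no
  /0 0.0.0.0: MATCH
Selected: next-hop 126.160.149.100 via eth1 (matched /18)


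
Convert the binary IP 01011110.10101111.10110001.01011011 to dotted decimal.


01011110 = 94
10101111 = 175
10110001 = 177
01011011 = 91
IP: 94.175.177.91


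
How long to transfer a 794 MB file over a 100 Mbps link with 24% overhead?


Effective throughput = 100 * (1 - 24/100) = 76 Mbps
File size in Mb = 794 * 8 = 6352 Mb
Time = 6352 / 76
Time = 83.5789 seconds


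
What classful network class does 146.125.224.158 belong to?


First octet: 146
Binary: 10010010
10xxxxxx -> Class B (128-191)
Class B, default mask 255.255.0.0 (/16)


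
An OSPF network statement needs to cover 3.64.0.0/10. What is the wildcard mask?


Subnet mask: 255.192.0.0
Wildcard = 255.255.255.255 - subnet mask
255 - 255 = 0
255 - 192 = 63
255 - 0 = 255
255 - 0 = 255
Wildcard: 0.63.255.255


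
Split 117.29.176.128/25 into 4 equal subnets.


New prefix = 25 + 2 = 27
Each subnet has 32 addresses
  117.29.176.128/27
  117.29.176.160/27
  117.29.176.192/27
  117.29.176.224/27
Subnets: 117.29.176.128/27, 117.29.176.160/27, 117.29.176.192/27, 117.29.176.224/27


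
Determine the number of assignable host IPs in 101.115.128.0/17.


Host bits = 32 - 17 = 15
Total addresses = 2^15 = 32768
Usable = total - 2 (network and broadcast)
Usable hosts: 32766


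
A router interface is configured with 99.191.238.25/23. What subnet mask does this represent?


/23 means 23 network bits, 9 host bits
Binary: 11111111111111111111111000000000
Mask: 255.255.254.0


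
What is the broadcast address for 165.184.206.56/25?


Network: 165.184.206.0/25
Host bits = 7
Set all host bits to 1:
Broadcast: 165.184.206.127


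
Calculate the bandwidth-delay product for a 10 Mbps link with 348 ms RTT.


BDP = bandwidth * RTT
= 10 Mbps * 348 ms
= 10 * 1e6 * 348 / 1000 bits
= 3480000 bits
= 435000 bytes
= 424.8047 KB
BDP = 3480000 bits (435000 bytes)


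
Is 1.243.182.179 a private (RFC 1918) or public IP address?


RFC 1918 private ranges:
  10.0.0.0/8 (10.0.0.0 - 10.255.255.255)
  172.16.0.0/12 (172.16.0.0 - 172.31.255.255)
  192.168.0.0/16 (192.168.0.0 - 192.168.255.255)
Public (not in any RFC 1918 range)


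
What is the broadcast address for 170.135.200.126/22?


Network: 170.135.200.0/22
Host bits = 10
Set all host bits to 1:
Broadcast: 170.135.203.255


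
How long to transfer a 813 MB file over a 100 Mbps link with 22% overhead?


Effective throughput = 100 * (1 - 22/100) = 78 Mbps
File size in Mb = 813 * 8 = 6504 Mb
Time = 6504 / 78
Time = 83.3846 seconds


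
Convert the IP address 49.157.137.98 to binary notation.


49 = 00110001
157 = 10011101
137 = 10001001
98 = 01100010
Binary: 00110001.10011101.10001001.01100010


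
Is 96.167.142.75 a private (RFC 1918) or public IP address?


RFC 1918 private ranges:
  10.0.0.0/8 (10.0.0.0 - 10.255.255.255)
  172.16.0.0/12 (172.16.0.0 - 172.31.255.255)
  192.168.0.0/16 (192.168.0.0 - 192.168.255.255)
Public (not in any RFC 1918 range)
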